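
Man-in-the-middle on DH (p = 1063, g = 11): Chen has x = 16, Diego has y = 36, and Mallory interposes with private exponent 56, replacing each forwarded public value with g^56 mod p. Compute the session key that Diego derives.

Diego receives Mallory's public value M = 11^56 mod 1063 instead of the honest one.
11^1 ≡ 11 (mod 1063)
11^2 = (11^1)^2 ≡ 11^2 = 121 ≡ 121 (mod 1063)
11^4 = (11^2)^2 ≡ 121^2 = 14641 ≡ 822 (mod 1063)
11^8 = (11^4)^2 ≡ 822^2 = 675684 ≡ 679 (mod 1063)
11^16 = (11^8)^2 ≡ 679^2 = 461041 ≡ 762 (mod 1063)
11^32 = (11^16)^2 ≡ 762^2 = 580644 ≡ 246 (mod 1063)
11^56 = 11^32 · 11^16 · 11^8 ≡ 246 · 762 · 679 ≡ 540 (mod 1063).
So M = 540. Diego computes K = M^36 mod 1063.
540^1 ≡ 540 (mod 1063)
540^2 = (540^1)^2 ≡ 540^2 = 291600 ≡ 338 (mod 1063)
540^4 = (540^2)^2 ≡ 338^2 = 114244 ≡ 503 (mod 1063)
540^8 = (540^4)^2 ≡ 503^2 = 253009 ≡ 15 (mod 1063)
540^16 = (540^8)^2 ≡ 15^2 = 225 ≡ 225 (mod 1063)
540^32 = (540^16)^2 ≡ 225^2 = 50625 ≡ 664 (mod 1063)
540^36 = 540^32 · 540^4 ≡ 664 · 503 ≡ 210 (mod 1063).

210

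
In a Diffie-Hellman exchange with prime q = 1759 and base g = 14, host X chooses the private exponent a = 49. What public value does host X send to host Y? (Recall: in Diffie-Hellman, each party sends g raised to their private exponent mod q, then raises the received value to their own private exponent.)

Public value = 14^49 mod 1759.
14^1 ≡ 14 (mod 1759)
14^2 = (14^1)^2 ≡ 14^2 = 196 ≡ 196 (mod 1759)
14^4 = (14^2)^2 ≡ 196^2 = 38416 ≡ 1477 (mod 1759)
14^8 = (14^4)^2 ≡ 1477^2 = 2181529 ≡ 369 (mod 1759)
14^16 = (14^8)^2 ≡ 369^2 = 136161 ≡ 718 (mod 1759)
14^32 = (14^16)^2 ≡ 718^2 = 515524 ≡ 137 (mod 1759)
14^49 = 14^32 · 14^16 · 14^1 ≡ 137 · 718 · 14 ≡ 1586 (mod 1759).

1586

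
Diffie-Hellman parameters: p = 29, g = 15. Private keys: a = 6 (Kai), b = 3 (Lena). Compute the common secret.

Kai sends A = g^a mod p = 15^6 mod 29.
15^1 ≡ 15 (mod 29)
15^2 = (15^1)^2 ≡ 15^2 = 225 ≡ 22 (mod 29)
15^4 = (15^2)^2 ≡ 22^2 = 484 ≡ 20 (mod 29)
15^6 = 15^4 · 15^2 ≡ 20 · 22 ≡ 5 (mod 29).
So A = 5. Lena then computes K = A^b mod p = 5^3 mod 29.
5^1 ≡ 5 (mod 29)
5^2 = (5^1)^2 ≡ 5^2 = 25 ≡ 25 (mod 29)
5^3 = 5^2 · 5^1 ≡ 25 · 5 ≡ 9 (mod 29).

9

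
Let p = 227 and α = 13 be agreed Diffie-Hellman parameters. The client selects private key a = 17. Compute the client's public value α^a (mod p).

Public value = 13^17 (mod 227).
13^1 ≡ 13 (mod 227)
13^2 = (13^1)^2 ≡ 13^2 = 169 ≡ 169 (mod 227)
13^4 = (13^2)^2 ≡ 169^2 = 28561 ≡ 186 (mod 227)
13^8 = (13^4)^2 ≡ 186^2 = 34596 ≡ 92 (mod 227)
13^16 = (13^8)^2 ≡ 92^2 = 8464 ≡ 65 (mod 227)
13^17 = 13^16 · 13^1 ≡ 65 · 13 ≡ 164 (mod 227).

164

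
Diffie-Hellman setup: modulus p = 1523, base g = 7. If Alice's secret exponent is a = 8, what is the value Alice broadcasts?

Public value = 7^8 mod 1523.
7^1 ≡ 7 (mod 1523)
7^2 = (7^1)^2 ≡ 7^2 = 49 ≡ 49 (mod 1523)
7^4 = (7^2)^2 ≡ 49^2 = 2401 ≡ 878 (mod 1523)
7^8 = (7^4)^2 ≡ 878^2 = 770884 ≡ 246 (mod 1523)

246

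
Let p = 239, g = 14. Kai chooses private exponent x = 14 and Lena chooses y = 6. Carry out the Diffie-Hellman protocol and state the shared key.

Lena sends B = g^y mod p = 14^6 mod 239.
14^1 ≡ 14 (mod 239)
14^2 = (14^1)^2 ≡ 14^2 = 196 ≡ 196 (mod 239)
14^4 = (14^2)^2 ≡ 196^2 = 38416 ≡ 176 (mod 239)
14^6 = 14^4 · 14^2 ≡ 176 · 196 ≡ 80 (mod 239).
So B = 80. Kai then computes K = B^x mod p = 80^14 mod 239.
80^1 ≡ 80 (mod 239)
80^2 = (80^1)^2 ≡ 80^2 = 6400 ≡ 186 (mod 239)
80^4 = (80^2)^2 ≡ 186^2 = 34596 ≡ 180 (mod 239)
80^8 = (80^4)^2 ≡ 180^2 = 32400 ≡ 135 (mod 239)
80^14 = 80^8 · 80^4 · 80^2 ≡ 135 · 180 · 186 ≡ 71 (mod 239).

71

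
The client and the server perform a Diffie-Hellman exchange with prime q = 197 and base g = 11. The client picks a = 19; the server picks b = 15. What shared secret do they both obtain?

176

The server sends B = g^b mod q = 11^15 mod 197.
11^1 ≡ 11 (mod 197)
11^2 = (11^1)^2 ≡ 11^2 = 121 ≡ 121 (mod 197)
11^4 = (11^2)^2 ≡ 121^2 = 14641 ≡ 63 (mod 197)
11^8 = (11^4)^2 ≡ 63^2 = 3969 ≡ 29 (mod 197)
11^15 = 11^8 · 11^4 · 11^2 · 11^1 ≡ 29 · 63 · 121 · 11 ≡ 166 (mod 197).
So B = 166. The client then computes K = B^a mod q = 166^19 mod 197.
166^1 ≡ 166 (mod 197)
166^2 = (166^1)^2 ≡ 166^2 = 27556 ≡ 173 (mod 197)
166^4 = (166^2)^2 ≡ 173^2 = 29929 ≡ 182 (mod 197)
166^8 = (166^4)^2 ≡ 182^2 = 33124 ≡ 28 (mod 197)
166^16 = (166^8)^2 ≡ 28^2 = 784 ≡ 193 (mod 197)
166^19 = 166^16 · 166^2 · 166^1 ≡ 193 · 173 · 166 ≡ 176 (mod 197).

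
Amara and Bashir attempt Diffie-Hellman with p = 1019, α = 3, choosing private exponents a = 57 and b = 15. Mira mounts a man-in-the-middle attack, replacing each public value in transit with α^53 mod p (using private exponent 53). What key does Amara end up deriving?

48

Amara receives Mira's public value M = 3^53 mod 1019 instead of the honest one.
3^1 ≡ 3 (mod 1019)
3^2 = (3^1)^2 ≡ 3^2 = 9 ≡ 9 (mod 1019)
3^4 = (3^2)^2 ≡ 9^2 = 81 ≡ 81 (mod 1019)
3^8 = (3^4)^2 ≡ 81^2 = 6561 ≡ 447 (mod 1019)
3^16 = (3^8)^2 ≡ 447^2 = 199809 ≡ 85 (mod 1019)
3^32 = (3^16)^2 ≡ 85^2 = 7225 ≡ 92 (mod 1019)
3^53 = 3^32 · 3^16 · 3^4 · 3^1 ≡ 92 · 85 · 81 · 3 ≡ 844 (mod 1019).
So M = 844. Amara computes K = M^57 mod 1019.
844^1 ≡ 844 (mod 1019)
844^2 = (844^1)^2 ≡ 844^2 = 712336 ≡ 55 (mod 1019)
844^4 = (844^2)^2 ≡ 55^2 = 3025 ≡ 987 (mod 1019)
844^8 = (844^4)^2 ≡ 987^2 = 974169 ≡ 5 (mod 1019)
844^16 = (844^8)^2 ≡ 5^2 = 25 ≡ 25 (mod 1019)
844^32 = (844^16)^2 ≡ 25^2 = 625 ≡ 625 (mod 1019)
844^57 = 844^32 · 844^16 · 844^8 · 844^1 ≡ 625 · 25 · 5 · 844 ≡ 48 (mod 1019).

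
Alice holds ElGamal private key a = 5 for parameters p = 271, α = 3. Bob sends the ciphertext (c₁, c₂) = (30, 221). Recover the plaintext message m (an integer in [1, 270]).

176

Shared mask s = c₁^a mod p = 30^5 mod 271.
30^1 ≡ 30 (mod 271)
30^2 = (30^1)^2 ≡ 30^2 = 900 ≡ 87 (mod 271)
30^4 = (30^2)^2 ≡ 87^2 = 7569 ≡ 252 (mod 271)
30^5 = 30^4 · 30^1 ≡ 252 · 30 ≡ 243 (mod 271).
So s = 243; s⁻¹ ≡ 29 (mod 271).
m = c₂ · s⁻¹ mod 271 = 221 · 29 mod 271 = 176.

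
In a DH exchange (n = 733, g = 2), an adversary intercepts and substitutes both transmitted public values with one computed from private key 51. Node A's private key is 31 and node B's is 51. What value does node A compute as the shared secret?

481

Node A receives an adversary's public value M = 2^51 mod 733 instead of the honest one.
2^1 ≡ 2 (mod 733)
2^2 = (2^1)^2 ≡ 2^2 = 4 ≡ 4 (mod 733)
2^4 = (2^2)^2 ≡ 4^2 = 16 ≡ 16 (mod 733)
2^8 = (2^4)^2 ≡ 16^2 = 256 ≡ 256 (mod 733)
2^16 = (2^8)^2 ≡ 256^2 = 65536 ≡ 299 (mod 733)
2^32 = (2^16)^2 ≡ 299^2 = 89401 ≡ 708 (mod 733)
2^51 = 2^32 · 2^16 · 2^2 · 2^1 ≡ 708 · 299 · 4 · 2 ≡ 306 (mod 733).
So M = 306. Node A computes K = M^31 mod 733.
306^1 ≡ 306 (mod 733)
306^2 = (306^1)^2 ≡ 306^2 = 93636 ≡ 545 (mod 733)
306^4 = (306^2)^2 ≡ 545^2 = 297025 ≡ 160 (mod 733)
306^8 = (306^4)^2 ≡ 160^2 = 25600 ≡ 678 (mod 733)
306^16 = (306^8)^2 ≡ 678^2 = 459684 ≡ 93 (mod 733)
306^31 = 306^16 · 306^8 · 306^4 · 306^2 · 306^1 ≡ 93 · 678 · 160 · 545 · 306 ≡ 481 (mod 733).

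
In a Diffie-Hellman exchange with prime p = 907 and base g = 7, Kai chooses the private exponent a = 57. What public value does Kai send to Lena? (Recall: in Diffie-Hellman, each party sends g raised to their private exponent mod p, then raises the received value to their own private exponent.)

Public value = 7^57 mod 907.
7^1 ≡ 7 (mod 907)
7^2 = (7^1)^2 ≡ 7^2 = 49 ≡ 49 (mod 907)
7^4 = (7^2)^2 ≡ 49^2 = 2401 ≡ 587 (mod 907)
7^8 = (7^4)^2 ≡ 587^2 = 344569 ≡ 816 (mod 907)
7^16 = (7^8)^2 ≡ 816^2 = 665856 ≡ 118 (mod 907)
7^32 = (7^16)^2 ≡ 118^2 = 13924 ≡ 319 (mod 907)
7^57 = 7^32 · 7^16 · 7^8 · 7^1 ≡ 319 · 118 · 816 · 7 ≡ 405 (mod 907).

405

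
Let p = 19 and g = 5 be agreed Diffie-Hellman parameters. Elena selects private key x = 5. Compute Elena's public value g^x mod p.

9

Public value = 5^5 mod 19.
5^1 ≡ 5 (mod 19)
5^2 = (5^1)^2 ≡ 5^2 = 25 ≡ 6 (mod 19)
5^4 = (5^2)^2 ≡ 6^2 = 36 ≡ 17 (mod 19)
5^5 = 5^4 · 5^1 ≡ 17 · 5 ≡ 9 (mod 19).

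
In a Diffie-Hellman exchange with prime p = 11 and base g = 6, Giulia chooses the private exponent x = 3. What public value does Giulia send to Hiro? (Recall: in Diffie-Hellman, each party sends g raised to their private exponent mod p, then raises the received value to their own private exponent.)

Public value = 6^3 mod 11.
6^1 ≡ 6 (mod 11)
6^2 = (6^1)^2 ≡ 6^2 = 36 ≡ 3 (mod 11)
6^3 = 6^2 · 6^1 ≡ 3 · 6 ≡ 7 (mod 11).

7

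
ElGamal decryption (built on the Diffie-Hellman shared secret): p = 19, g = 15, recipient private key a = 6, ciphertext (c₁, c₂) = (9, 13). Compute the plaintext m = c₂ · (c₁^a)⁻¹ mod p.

15

Shared mask s = c₁^a mod p = 9^6 mod 19.
9^1 ≡ 9 (mod 19)
9^2 = (9^1)^2 ≡ 9^2 = 81 ≡ 5 (mod 19)
9^4 = (9^2)^2 ≡ 5^2 = 25 ≡ 6 (mod 19)
9^6 = 9^4 · 9^2 ≡ 6 · 5 ≡ 11 (mod 19).
So s = 11; s⁻¹ ≡ 7 (mod 19).
m = c₂ · s⁻¹ mod 19 = 13 · 7 mod 19 = 15.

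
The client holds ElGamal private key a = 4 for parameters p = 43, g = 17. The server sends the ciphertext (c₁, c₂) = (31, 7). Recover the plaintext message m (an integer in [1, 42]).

Shared mask s = c₁^a mod p = 31^4 mod 43.
31^1 ≡ 31 (mod 43)
31^2 = (31^1)^2 ≡ 31^2 = 961 ≡ 15 (mod 43)
31^4 = (31^2)^2 ≡ 15^2 = 225 ≡ 10 (mod 43)
So s = 10; s⁻¹ ≡ 13 (mod 43).
m = c₂ · s⁻¹ mod 43 = 7 · 13 mod 43 = 5.

5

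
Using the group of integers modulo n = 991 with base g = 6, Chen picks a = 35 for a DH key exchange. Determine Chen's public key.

Public value = 6^35 (mod 991).
6^1 ≡ 6 (mod 991)
6^2 = (6^1)^2 ≡ 6^2 = 36 ≡ 36 (mod 991)
6^4 = (6^2)^2 ≡ 36^2 = 1296 ≡ 305 (mod 991)
6^8 = (6^4)^2 ≡ 305^2 = 93025 ≡ 862 (mod 991)
6^16 = (6^8)^2 ≡ 862^2 = 743044 ≡ 785 (mod 991)
6^32 = (6^16)^2 ≡ 785^2 = 616225 ≡ 814 (mod 991)
6^35 = 6^32 · 6^2 · 6^1 ≡ 814 · 36 · 6 ≡ 417 (mod 991).

417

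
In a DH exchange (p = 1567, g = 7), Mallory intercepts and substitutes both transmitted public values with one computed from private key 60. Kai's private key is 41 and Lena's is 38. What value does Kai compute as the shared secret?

Kai receives Mallory's public value M = 7^60 mod 1567 instead of the honest one.
7^1 ≡ 7 (mod 1567)
7^2 = (7^1)^2 ≡ 7^2 = 49 ≡ 49 (mod 1567)
7^4 = (7^2)^2 ≡ 49^2 = 2401 ≡ 834 (mod 1567)
7^8 = (7^4)^2 ≡ 834^2 = 695556 ≡ 1375 (mod 1567)
7^16 = (7^8)^2 ≡ 1375^2 = 1890625 ≡ 823 (mod 1567)
7^32 = (7^16)^2 ≡ 823^2 = 677329 ≡ 385 (mod 1567)
7^60 = 7^32 · 7^16 · 7^8 · 7^4 ≡ 385 · 823 · 1375 · 834 ≡ 1213 (mod 1567).
So M = 1213. Kai computes K = M^41 mod 1567.
1213^1 ≡ 1213 (mod 1567)
1213^2 = (1213^1)^2 ≡ 1213^2 = 1471369 ≡ 1523 (mod 1567)
1213^4 = (1213^2)^2 ≡ 1523^2 = 2319529 ≡ 369 (mod 1567)
1213^8 = (1213^4)^2 ≡ 369^2 = 136161 ≡ 1399 (mod 1567)
1213^16 = (1213^8)^2 ≡ 1399^2 = 1957201 ≡ 18 (mod 1567)
1213^32 = (1213^16)^2 ≡ 18^2 = 324 ≡ 324 (mod 1567)
1213^41 = 1213^32 · 1213^8 · 1213^1 ≡ 324 · 1399 · 1213 ≡ 1096 (mod 1567).

1096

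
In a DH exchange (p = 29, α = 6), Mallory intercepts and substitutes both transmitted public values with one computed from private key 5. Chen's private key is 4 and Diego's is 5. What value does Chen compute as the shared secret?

Chen receives Mallory's public value M = 6^5 mod 29 instead of the honest one.
6^1 ≡ 6 (mod 29)
6^2 = (6^1)^2 ≡ 6^2 = 36 ≡ 7 (mod 29)
6^4 = (6^2)^2 ≡ 7^2 = 49 ≡ 20 (mod 29)
6^5 = 6^4 · 6^1 ≡ 20 · 6 ≡ 4 (mod 29).
So M = 4. Chen computes K = M^4 mod 29.
4^1 ≡ 4 (mod 29)
4^2 = (4^1)^2 ≡ 4^2 = 16 ≡ 16 (mod 29)
4^4 = (4^2)^2 ≡ 16^2 = 256 ≡ 24 (mod 29)

24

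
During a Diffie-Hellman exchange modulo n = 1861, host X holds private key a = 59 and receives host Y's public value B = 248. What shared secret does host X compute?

Shared key K = 248^59 mod 1861.
248^1 ≡ 248 (mod 1861)
248^2 = (248^1)^2 ≡ 248^2 = 61504 ≡ 91 (mod 1861)
248^4 = (248^2)^2 ≡ 91^2 = 8281 ≡ 837 (mod 1861)
248^8 = (248^4)^2 ≡ 837^2 = 700569 ≡ 833 (mod 1861)
248^16 = (248^8)^2 ≡ 833^2 = 693889 ≡ 1597 (mod 1861)
248^32 = (248^16)^2 ≡ 1597^2 = 2550409 ≡ 839 (mod 1861)
248^59 = 248^32 · 248^16 · 248^8 · 248^2 · 248^1 ≡ 839 · 1597 · 833 · 91 · 248 ≡ 893 (mod 1861).

893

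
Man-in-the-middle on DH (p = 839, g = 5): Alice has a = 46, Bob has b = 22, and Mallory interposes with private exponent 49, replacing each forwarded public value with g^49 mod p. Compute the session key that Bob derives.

Bob receives Mallory's public value M = 5^49 mod 839 instead of the honest one.
5^1 ≡ 5 (mod 839)
5^2 = (5^1)^2 ≡ 5^2 = 25 ≡ 25 (mod 839)
5^4 = (5^2)^2 ≡ 25^2 = 625 ≡ 625 (mod 839)
5^8 = (5^4)^2 ≡ 625^2 = 390625 ≡ 490 (mod 839)
5^16 = (5^8)^2 ≡ 490^2 = 240100 ≡ 146 (mod 839)
5^32 = (5^16)^2 ≡ 146^2 = 21316 ≡ 341 (mod 839)
5^49 = 5^32 · 5^16 · 5^1 ≡ 341 · 146 · 5 ≡ 586 (mod 839).
So M = 586. Bob computes K = M^22 mod 839.
586^1 ≡ 586 (mod 839)
586^2 = (586^1)^2 ≡ 586^2 = 343396 ≡ 245 (mod 839)
586^4 = (586^2)^2 ≡ 245^2 = 60025 ≡ 456 (mod 839)
586^8 = (586^4)^2 ≡ 456^2 = 207936 ≡ 703 (mod 839)
586^16 = (586^8)^2 ≡ 703^2 = 494209 ≡ 38 (mod 839)
586^22 = 586^16 · 586^4 · 586^2 ≡ 38 · 456 · 245 ≡ 20 (mod 839).

20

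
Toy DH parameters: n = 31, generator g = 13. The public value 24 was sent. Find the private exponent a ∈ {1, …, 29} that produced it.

Try successive powers of 13 modulo 31:
13^1 ≡ 13
13^2 ≡ 14
13^3 ≡ 27
13^4 ≡ 10
13^5 ≡ 6
13^6 ≡ 16
13^7 ≡ 22
13^8 ≡ 7
13^9 ≡ 29
13^10 ≡ 5
13^11 ≡ 3
13^12 ≡ 8
13^13 ≡ 11
13^14 ≡ 19
13^15 ≡ 30
13^16 ≡ 18
13^17 ≡ 17
13^18 ≡ 4
13^19 ≡ 21
13^20 ≡ 25
13^21 ≡ 15
13^22 ≡ 9
13^23 ≡ 24
Found: a = 23.

23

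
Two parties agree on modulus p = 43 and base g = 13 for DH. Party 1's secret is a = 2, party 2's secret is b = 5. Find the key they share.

15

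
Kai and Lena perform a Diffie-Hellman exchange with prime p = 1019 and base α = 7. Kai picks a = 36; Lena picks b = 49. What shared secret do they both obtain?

5

Lena sends B = α^b mod p = 7^49 mod 1019.
7^1 ≡ 7 (mod 1019)
7^2 = (7^1)^2 ≡ 7^2 = 49 ≡ 49 (mod 1019)
7^4 = (7^2)^2 ≡ 49^2 = 2401 ≡ 363 (mod 1019)
7^8 = (7^4)^2 ≡ 363^2 = 131769 ≡ 318 (mod 1019)
7^16 = (7^8)^2 ≡ 318^2 = 101124 ≡ 243 (mod 1019)
7^32 = (7^16)^2 ≡ 243^2 = 59049 ≡ 966 (mod 1019)
7^49 = 7^32 · 7^16 · 7^1 ≡ 966 · 243 · 7 ≡ 538 (mod 1019).
So B = 538. Kai then computes K = B^a mod p = 538^36 mod 1019.
538^1 ≡ 538 (mod 1019)
538^2 = (538^1)^2 ≡ 538^2 = 289444 ≡ 48 (mod 1019)
538^4 = (538^2)^2 ≡ 48^2 = 2304 ≡ 266 (mod 1019)
538^8 = (538^4)^2 ≡ 266^2 = 70756 ≡ 445 (mod 1019)
538^16 = (538^8)^2 ≡ 445^2 = 198025 ≡ 339 (mod 1019)
538^32 = (538^16)^2 ≡ 339^2 = 114921 ≡ 793 (mod 1019)
538^36 = 538^32 · 538^4 ≡ 793 · 266 ≡ 5 (mod 1019).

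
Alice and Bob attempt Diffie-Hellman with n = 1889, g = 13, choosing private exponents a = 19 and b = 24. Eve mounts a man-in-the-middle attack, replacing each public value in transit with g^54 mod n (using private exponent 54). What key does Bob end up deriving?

Bob receives Eve's public value M = 13^54 mod 1889 instead of the honest one.
13^1 ≡ 13 (mod 1889)
13^2 = (13^1)^2 ≡ 13^2 = 169 ≡ 169 (mod 1889)
13^4 = (13^2)^2 ≡ 169^2 = 28561 ≡ 226 (mod 1889)
13^8 = (13^4)^2 ≡ 226^2 = 51076 ≡ 73 (mod 1889)
13^16 = (13^8)^2 ≡ 73^2 = 5329 ≡ 1551 (mod 1889)
13^32 = (13^16)^2 ≡ 1551^2 = 2405601 ≡ 904 (mod 1889)
13^54 = 13^32 · 13^16 · 13^4 · 13^2 ≡ 904 · 1551 · 226 · 169 ≡ 246 (mod 1889).
So M = 246. Bob computes K = M^24 mod 1889.
246^1 ≡ 246 (mod 1889)
246^2 = (246^1)^2 ≡ 246^2 = 60516 ≡ 68 (mod 1889)
246^4 = (246^2)^2 ≡ 68^2 = 4624 ≡ 846 (mod 1889)
246^8 = (246^4)^2 ≡ 846^2 = 715716 ≡ 1674 (mod 1889)
246^16 = (246^8)^2 ≡ 1674^2 = 2802276 ≡ 889 (mod 1889)
246^24 = 246^16 · 246^8 ≡ 889 · 1674 ≡ 1543 (mod 1889).

1543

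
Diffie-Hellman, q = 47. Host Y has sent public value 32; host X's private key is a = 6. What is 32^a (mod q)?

Shared key K = 32^6 mod 47.
32^1 ≡ 32 (mod 47)
32^2 = (32^1)^2 ≡ 32^2 = 1024 ≡ 37 (mod 47)
32^4 = (32^2)^2 ≡ 37^2 = 1369 ≡ 6 (mod 47)
32^6 = 32^4 · 32^2 ≡ 6 · 37 ≡ 34 (mod 47).

34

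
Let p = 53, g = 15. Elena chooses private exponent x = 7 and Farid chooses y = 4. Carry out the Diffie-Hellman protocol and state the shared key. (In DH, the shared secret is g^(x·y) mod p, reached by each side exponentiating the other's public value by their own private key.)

13

Elena sends A = g^x mod p = 15^7 mod 53.
15^1 ≡ 15 (mod 53)
15^2 = (15^1)^2 ≡ 15^2 = 225 ≡ 13 (mod 53)
15^4 = (15^2)^2 ≡ 13^2 = 169 ≡ 10 (mod 53)
15^7 = 15^4 · 15^2 · 15^1 ≡ 10 · 13 · 15 ≡ 42 (mod 53).
So A = 42. Farid then computes K = A^y mod p = 42^4 mod 53.
42^1 ≡ 42 (mod 53)
42^2 = (42^1)^2 ≡ 42^2 = 1764 ≡ 15 (mod 53)
42^4 = (42^2)^2 ≡ 15^2 = 225 ≡ 13 (mod 53)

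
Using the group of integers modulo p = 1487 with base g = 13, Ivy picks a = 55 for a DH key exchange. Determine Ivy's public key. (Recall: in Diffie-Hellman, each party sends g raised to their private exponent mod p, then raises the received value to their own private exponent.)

Public value = 13^55 (mod 1487).
13^1 ≡ 13 (mod 1487)
13^2 = (13^1)^2 ≡ 13^2 = 169 ≡ 169 (mod 1487)
13^4 = (13^2)^2 ≡ 169^2 = 28561 ≡ 308 (mod 1487)
13^8 = (13^4)^2 ≡ 308^2 = 94864 ≡ 1183 (mod 1487)
13^16 = (13^8)^2 ≡ 1183^2 = 1399489 ≡ 222 (mod 1487)
13^32 = (13^16)^2 ≡ 222^2 = 49284 ≡ 213 (mod 1487)
13^55 = 13^32 · 13^16 · 13^4 · 13^2 · 13^1 ≡ 213 · 222 · 308 · 169 · 13 ≡ 1135 (mod 1487).

1135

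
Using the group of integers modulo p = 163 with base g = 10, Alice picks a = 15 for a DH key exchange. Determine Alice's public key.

61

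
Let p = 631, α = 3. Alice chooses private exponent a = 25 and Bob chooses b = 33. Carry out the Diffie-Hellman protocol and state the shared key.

Alice sends A = α^a mod p = 3^25 mod 631.
3^1 ≡ 3 (mod 631)
3^2 = (3^1)^2 ≡ 3^2 = 9 ≡ 9 (mod 631)
3^4 = (3^2)^2 ≡ 9^2 = 81 ≡ 81 (mod 631)
3^8 = (3^4)^2 ≡ 81^2 = 6561 ≡ 251 (mod 631)
3^16 = (3^8)^2 ≡ 251^2 = 63001 ≡ 532 (mod 631)
3^25 = 3^16 · 3^8 · 3^1 ≡ 532 · 251 · 3 ≡ 542 (mod 631).
So A = 542. Bob then computes K = A^b mod p = 542^33 mod 631.
542^1 ≡ 542 (mod 631)
542^2 = (542^1)^2 ≡ 542^2 = 293764 ≡ 349 (mod 631)
542^4 = (542^2)^2 ≡ 349^2 = 121801 ≡ 18 (mod 631)
542^8 = (542^4)^2 ≡ 18^2 = 324 ≡ 324 (mod 631)
542^16 = (542^8)^2 ≡ 324^2 = 104976 ≡ 230 (mod 631)
542^32 = (542^16)^2 ≡ 230^2 = 52900 ≡ 527 (mod 631)
542^33 = 542^32 · 542^1 ≡ 527 · 542 ≡ 422 (mod 631).

422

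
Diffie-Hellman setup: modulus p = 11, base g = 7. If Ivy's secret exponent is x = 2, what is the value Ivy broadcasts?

Public value = 7^2 (mod 11).
7^1 ≡ 7 (mod 11)
7^2 = (7^1)^2 ≡ 7^2 = 49 ≡ 5 (mod 11)

5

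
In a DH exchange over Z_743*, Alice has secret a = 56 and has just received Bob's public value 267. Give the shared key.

Shared key K = 267^56 mod 743.
267^1 ≡ 267 (mod 743)
267^2 = (267^1)^2 ≡ 267^2 = 71289 ≡ 704 (mod 743)
267^4 = (267^2)^2 ≡ 704^2 = 495616 ≡ 35 (mod 743)
267^8 = (267^4)^2 ≡ 35^2 = 1225 ≡ 482 (mod 743)
267^16 = (267^8)^2 ≡ 482^2 = 232324 ≡ 508 (mod 743)
267^32 = (267^16)^2 ≡ 508^2 = 258064 ≡ 243 (mod 743)
267^56 = 267^32 · 267^16 · 267^8 ≡ 243 · 508 · 482 ≡ 568 (mod 743).

568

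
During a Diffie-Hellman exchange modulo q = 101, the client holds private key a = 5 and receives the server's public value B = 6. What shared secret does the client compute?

Shared key K = 6^5 mod 101.
6^1 ≡ 6 (mod 101)
6^2 = (6^1)^2 ≡ 6^2 = 36 ≡ 36 (mod 101)
6^4 = (6^2)^2 ≡ 36^2 = 1296 ≡ 84 (mod 101)
6^5 = 6^4 · 6^1 ≡ 84 · 6 ≡ 100 (mod 101).

100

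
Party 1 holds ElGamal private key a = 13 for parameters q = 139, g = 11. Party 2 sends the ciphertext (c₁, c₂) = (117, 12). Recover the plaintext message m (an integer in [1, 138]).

22

Shared mask s = c₁^a mod q = 117^13 mod 139.
117^1 ≡ 117 (mod 139)
117^2 = (117^1)^2 ≡ 117^2 = 13689 ≡ 67 (mod 139)
117^4 = (117^2)^2 ≡ 67^2 = 4489 ≡ 41 (mod 139)
117^8 = (117^4)^2 ≡ 41^2 = 1681 ≡ 13 (mod 139)
117^13 = 117^8 · 117^4 · 117^1 ≡ 13 · 41 · 117 ≡ 89 (mod 139).
So s = 89; s⁻¹ ≡ 25 (mod 139).
m = c₂ · s⁻¹ mod 139 = 12 · 25 mod 139 = 22.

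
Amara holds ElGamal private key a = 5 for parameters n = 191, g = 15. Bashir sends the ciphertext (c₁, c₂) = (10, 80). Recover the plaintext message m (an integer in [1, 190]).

90

Shared mask s = c₁^a mod n = 10^5 mod 191.
10^1 ≡ 10 (mod 191)
10^2 = (10^1)^2 ≡ 10^2 = 100 ≡ 100 (mod 191)
10^4 = (10^2)^2 ≡ 100^2 = 10000 ≡ 68 (mod 191)
10^5 = 10^4 · 10^1 ≡ 68 · 10 ≡ 107 (mod 191).
So s = 107; s⁻¹ ≡ 25 (mod 191).
m = c₂ · s⁻¹ mod 191 = 80 · 25 mod 191 = 90.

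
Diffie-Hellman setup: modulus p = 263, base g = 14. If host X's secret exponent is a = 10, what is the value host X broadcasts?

121

Public value = 14^10 mod 263.
14^1 ≡ 14 (mod 263)
14^2 = (14^1)^2 ≡ 14^2 = 196 ≡ 196 (mod 263)
14^4 = (14^2)^2 ≡ 196^2 = 38416 ≡ 18 (mod 263)
14^8 = (14^4)^2 ≡ 18^2 = 324 ≡ 61 (mod 263)
14^10 = 14^8 · 14^2 ≡ 61 · 196 ≡ 121 (mod 263).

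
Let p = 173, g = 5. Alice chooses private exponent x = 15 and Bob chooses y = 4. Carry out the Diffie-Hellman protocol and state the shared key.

124

Bob sends B = g^y mod p = 5^4 mod 173.
5^1 ≡ 5 (mod 173)
5^2 = (5^1)^2 ≡ 5^2 = 25 ≡ 25 (mod 173)
5^4 = (5^2)^2 ≡ 25^2 = 625 ≡ 106 (mod 173)
So B = 106. Alice then computes K = B^x mod p = 106^15 mod 173.
106^1 ≡ 106 (mod 173)
106^2 = (106^1)^2 ≡ 106^2 = 11236 ≡ 164 (mod 173)
106^4 = (106^2)^2 ≡ 164^2 = 26896 ≡ 81 (mod 173)
106^8 = (106^4)^2 ≡ 81^2 = 6561 ≡ 160 (mod 173)
106^15 = 106^8 · 106^4 · 106^2 · 106^1 ≡ 160 · 81 · 164 · 106 ≡ 124 (mod 173).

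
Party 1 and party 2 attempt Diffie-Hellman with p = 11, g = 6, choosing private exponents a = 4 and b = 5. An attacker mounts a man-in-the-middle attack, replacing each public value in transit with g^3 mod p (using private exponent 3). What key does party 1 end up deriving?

Party 1 receives an attacker's public value M = 6^3 mod 11 instead of the honest one.
6^1 ≡ 6 (mod 11)
6^2 = (6^1)^2 ≡ 6^2 = 36 ≡ 3 (mod 11)
6^3 = 6^2 · 6^1 ≡ 3 · 6 ≡ 7 (mod 11).
So M = 7. Party 1 computes K = M^4 mod 11.
7^1 ≡ 7 (mod 11)
7^2 = (7^1)^2 ≡ 7^2 = 49 ≡ 5 (mod 11)
7^4 = (7^2)^2 ≡ 5^2 = 25 ≡ 3 (mod 11)

3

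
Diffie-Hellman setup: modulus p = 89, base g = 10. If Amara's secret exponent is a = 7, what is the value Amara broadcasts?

Public value = 10^{7} \pmod{89}.
10^1 ≡ 10 (mod 89)
10^2 = (10^1)^2 ≡ 10^2 = 100 ≡ 11 (mod 89)
10^4 = (10^2)^2 ≡ 11^2 = 121 ≡ 32 (mod 89)
10^7 = 10^4 · 10^2 · 10^1 ≡ 32 · 11 · 10 ≡ 49 (mod 89).

49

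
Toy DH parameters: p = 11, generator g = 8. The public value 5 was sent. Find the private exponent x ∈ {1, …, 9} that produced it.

Try successive powers of 8 modulo 11:
8^1 ≡ 8
8^2 ≡ 9
8^3 ≡ 6
8^4 ≡ 4
8^5 ≡ 10
8^6 ≡ 3
8^7 ≡ 2
8^8 ≡ 5
Found: x = 8.

8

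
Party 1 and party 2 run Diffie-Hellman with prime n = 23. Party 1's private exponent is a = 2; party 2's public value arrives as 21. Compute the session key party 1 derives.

Shared key K = 21^2 mod 23.
21^1 ≡ 21 (mod 23)
21^2 = (21^1)^2 ≡ 21^2 = 441 ≡ 4 (mod 23)

4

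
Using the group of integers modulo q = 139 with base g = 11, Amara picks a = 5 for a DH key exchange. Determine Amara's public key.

89

Public value = 11^5 (mod 139).
11^1 ≡ 11 (mod 139)
11^2 = (11^1)^2 ≡ 11^2 = 121 ≡ 121 (mod 139)
11^4 = (11^2)^2 ≡ 121^2 = 14641 ≡ 46 (mod 139)
11^5 = 11^4 · 11^1 ≡ 46 · 11 ≡ 89 (mod 139).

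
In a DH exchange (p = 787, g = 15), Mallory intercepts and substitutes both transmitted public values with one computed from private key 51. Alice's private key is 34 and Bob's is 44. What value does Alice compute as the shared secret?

Alice receives Mallory's public value M = 15^51 mod 787 instead of the honest one.
15^1 ≡ 15 (mod 787)
15^2 = (15^1)^2 ≡ 15^2 = 225 ≡ 225 (mod 787)
15^4 = (15^2)^2 ≡ 225^2 = 50625 ≡ 257 (mod 787)
15^8 = (15^4)^2 ≡ 257^2 = 66049 ≡ 728 (mod 787)
15^16 = (15^8)^2 ≡ 728^2 = 529984 ≡ 333 (mod 787)
15^32 = (15^16)^2 ≡ 333^2 = 110889 ≡ 709 (mod 787)
15^51 = 15^32 · 15^16 · 15^2 · 15^1 ≡ 709 · 333 · 225 · 15 ≡ 106 (mod 787).
So M = 106. Alice computes K = M^34 mod 787.
106^1 ≡ 106 (mod 787)
106^2 = (106^1)^2 ≡ 106^2 = 11236 ≡ 218 (mod 787)
106^4 = (106^2)^2 ≡ 218^2 = 47524 ≡ 304 (mod 787)
106^8 = (106^4)^2 ≡ 304^2 = 92416 ≡ 337 (mod 787)
106^16 = (106^8)^2 ≡ 337^2 = 113569 ≡ 241 (mod 787)
106^32 = (106^16)^2 ≡ 241^2 = 58081 ≡ 630 (mod 787)
106^34 = 106^32 · 106^2 ≡ 630 · 218 ≡ 402 (mod 787).

402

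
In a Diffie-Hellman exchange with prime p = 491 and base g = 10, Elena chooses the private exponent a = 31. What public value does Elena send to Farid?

Public value = 10^31 mod 491.
10^1 ≡ 10 (mod 491)
10^2 = (10^1)^2 ≡ 10^2 = 100 ≡ 100 (mod 491)
10^4 = (10^2)^2 ≡ 100^2 = 10000 ≡ 180 (mod 491)
10^8 = (10^4)^2 ≡ 180^2 = 32400 ≡ 485 (mod 491)
10^16 = (10^8)^2 ≡ 485^2 = 235225 ≡ 36 (mod 491)
10^31 = 10^16 · 10^8 · 10^4 · 10^2 · 10^1 ≡ 36 · 485 · 180 · 100 · 10 ≡ 326 (mod 491).

326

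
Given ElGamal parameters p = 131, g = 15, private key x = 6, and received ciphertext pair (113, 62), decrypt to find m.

Shared mask s = c₁^x mod p = 113^6 mod 131.
113^1 ≡ 113 (mod 131)
113^2 = (113^1)^2 ≡ 113^2 = 12769 ≡ 62 (mod 131)
113^4 = (113^2)^2 ≡ 62^2 = 3844 ≡ 45 (mod 131)
113^6 = 113^4 · 113^2 ≡ 45 · 62 ≡ 39 (mod 131).
So s = 39; s⁻¹ ≡ 84 (mod 131).
m = c₂ · s⁻¹ mod 131 = 62 · 84 mod 131 = 99.

99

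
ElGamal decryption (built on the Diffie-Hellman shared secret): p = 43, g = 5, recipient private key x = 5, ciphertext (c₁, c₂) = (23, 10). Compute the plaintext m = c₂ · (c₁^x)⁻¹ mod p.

Shared mask s = c₁^x mod p = 23^5 mod 43.
23^1 ≡ 23 (mod 43)
23^2 = (23^1)^2 ≡ 23^2 = 529 ≡ 13 (mod 43)
23^4 = (23^2)^2 ≡ 13^2 = 169 ≡ 40 (mod 43)
23^5 = 23^4 · 23^1 ≡ 40 · 23 ≡ 17 (mod 43).
So s = 17; s⁻¹ ≡ 38 (mod 43).
m = c₂ · s⁻¹ mod 43 = 10 · 38 mod 43 = 36.

36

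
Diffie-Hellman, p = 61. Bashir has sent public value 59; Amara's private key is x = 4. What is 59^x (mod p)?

Shared key K = 59^4 mod 61.
59^1 ≡ 59 (mod 61)
59^2 = (59^1)^2 ≡ 59^2 = 3481 ≡ 4 (mod 61)
59^4 = (59^2)^2 ≡ 4^2 = 16 ≡ 16 (mod 61)

16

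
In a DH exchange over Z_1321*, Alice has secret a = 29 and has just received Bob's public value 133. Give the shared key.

735

Shared key K = 133^29 mod 1321.
133^1 ≡ 133 (mod 1321)
133^2 = (133^1)^2 ≡ 133^2 = 17689 ≡ 516 (mod 1321)
133^4 = (133^2)^2 ≡ 516^2 = 266256 ≡ 735 (mod 1321)
133^8 = (133^4)^2 ≡ 735^2 = 540225 ≡ 1257 (mod 1321)
133^16 = (133^8)^2 ≡ 1257^2 = 1580049 ≡ 133 (mod 1321)
133^29 = 133^16 · 133^8 · 133^4 · 133^1 ≡ 133 · 1257 · 735 · 133 ≡ 735 (mod 1321).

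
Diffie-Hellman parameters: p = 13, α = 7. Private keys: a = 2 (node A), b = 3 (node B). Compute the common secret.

12

Node B sends B = α^b mod p = 7^3 mod 13.
7^1 ≡ 7 (mod 13)
7^2 = (7^1)^2 ≡ 7^2 = 49 ≡ 10 (mod 13)
7^3 = 7^2 · 7^1 ≡ 10 · 7 ≡ 5 (mod 13).
So B = 5. Node A then computes K = B^a mod p = 5^2 mod 13.
5^1 ≡ 5 (mod 13)
5^2 = (5^1)^2 ≡ 5^2 = 25 ≡ 12 (mod 13)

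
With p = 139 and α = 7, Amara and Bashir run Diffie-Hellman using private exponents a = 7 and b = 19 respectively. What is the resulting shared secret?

81

Amara sends A = α^a mod p = 7^7 mod 139.
7^1 ≡ 7 (mod 139)
7^2 = (7^1)^2 ≡ 7^2 = 49 ≡ 49 (mod 139)
7^4 = (7^2)^2 ≡ 49^2 = 2401 ≡ 38 (mod 139)
7^7 = 7^4 · 7^2 · 7^1 ≡ 38 · 49 · 7 ≡ 107 (mod 139).
So A = 107. Bashir then computes K = A^b mod p = 107^19 mod 139.
107^1 ≡ 107 (mod 139)
107^2 = (107^1)^2 ≡ 107^2 = 11449 ≡ 51 (mod 139)
107^4 = (107^2)^2 ≡ 51^2 = 2601 ≡ 99 (mod 139)
107^8 = (107^4)^2 ≡ 99^2 = 9801 ≡ 71 (mod 139)
107^16 = (107^8)^2 ≡ 71^2 = 5041 ≡ 37 (mod 139)
107^19 = 107^16 · 107^2 · 107^1 ≡ 37 · 51 · 107 ≡ 81 (mod 139).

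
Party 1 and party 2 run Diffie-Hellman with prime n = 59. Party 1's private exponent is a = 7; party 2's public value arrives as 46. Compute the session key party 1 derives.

48

Shared key K = 46^7 mod 59.
46^1 ≡ 46 (mod 59)
46^2 = (46^1)^2 ≡ 46^2 = 2116 ≡ 51 (mod 59)
46^4 = (46^2)^2 ≡ 51^2 = 2601 ≡ 5 (mod 59)
46^7 = 46^4 · 46^2 · 46^1 ≡ 5 · 51 · 46 ≡ 48 (mod 59).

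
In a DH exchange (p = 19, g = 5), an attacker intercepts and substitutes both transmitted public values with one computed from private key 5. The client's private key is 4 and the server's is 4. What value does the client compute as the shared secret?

6

The client receives an attacker's public value M = 5^5 mod 19 instead of the honest one.
5^1 ≡ 5 (mod 19)
5^2 = (5^1)^2 ≡ 5^2 = 25 ≡ 6 (mod 19)
5^4 = (5^2)^2 ≡ 6^2 = 36 ≡ 17 (mod 19)
5^5 = 5^4 · 5^1 ≡ 17 · 5 ≡ 9 (mod 19).
So M = 9. The client computes K = M^4 mod 19.
9^1 ≡ 9 (mod 19)
9^2 = (9^1)^2 ≡ 9^2 = 81 ≡ 5 (mod 19)
9^4 = (9^2)^2 ≡ 5^2 = 25 ≡ 6 (mod 19)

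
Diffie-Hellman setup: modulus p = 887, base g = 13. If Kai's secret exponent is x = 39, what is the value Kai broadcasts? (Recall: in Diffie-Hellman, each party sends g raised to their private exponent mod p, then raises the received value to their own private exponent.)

Public value = 13^39 (mod 887).
13^1 ≡ 13 (mod 887)
13^2 = (13^1)^2 ≡ 13^2 = 169 ≡ 169 (mod 887)
13^4 = (13^2)^2 ≡ 169^2 = 28561 ≡ 177 (mod 887)
13^8 = (13^4)^2 ≡ 177^2 = 31329 ≡ 284 (mod 887)
13^16 = (13^8)^2 ≡ 284^2 = 80656 ≡ 826 (mod 887)
13^32 = (13^16)^2 ≡ 826^2 = 682276 ≡ 173 (mod 887)
13^39 = 13^32 · 13^4 · 13^2 · 13^1 ≡ 173 · 177 · 169 · 13 ≡ 709 (mod 887).

709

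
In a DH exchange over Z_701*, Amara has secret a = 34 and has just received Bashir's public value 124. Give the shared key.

627

Shared key K = 124^34 mod 701.
124^1 ≡ 124 (mod 701)
124^2 = (124^1)^2 ≡ 124^2 = 15376 ≡ 655 (mod 701)
124^4 = (124^2)^2 ≡ 655^2 = 429025 ≡ 13 (mod 701)
124^8 = (124^4)^2 ≡ 13^2 = 169 ≡ 169 (mod 701)
124^16 = (124^8)^2 ≡ 169^2 = 28561 ≡ 521 (mod 701)
124^32 = (124^16)^2 ≡ 521^2 = 271441 ≡ 154 (mod 701)
124^34 = 124^32 · 124^2 ≡ 154 · 655 ≡ 627 (mod 701).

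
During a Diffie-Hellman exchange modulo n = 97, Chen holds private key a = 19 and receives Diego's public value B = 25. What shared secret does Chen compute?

86

Shared key K = 25^19 mod 97.
25^1 ≡ 25 (mod 97)
25^2 = (25^1)^2 ≡ 25^2 = 625 ≡ 43 (mod 97)
25^4 = (25^2)^2 ≡ 43^2 = 1849 ≡ 6 (mod 97)
25^8 = (25^4)^2 ≡ 6^2 = 36 ≡ 36 (mod 97)
25^16 = (25^8)^2 ≡ 36^2 = 1296 ≡ 35 (mod 97)
25^19 = 25^16 · 25^2 · 25^1 ≡ 35 · 43 · 25 ≡ 86 (mod 97).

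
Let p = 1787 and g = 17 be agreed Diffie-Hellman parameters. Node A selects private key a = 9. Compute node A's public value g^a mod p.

Public value = 17^9 mod 1787.
17^1 ≡ 17 (mod 1787)
17^2 = (17^1)^2 ≡ 17^2 = 289 ≡ 289 (mod 1787)
17^4 = (17^2)^2 ≡ 289^2 = 83521 ≡ 1319 (mod 1787)
17^8 = (17^4)^2 ≡ 1319^2 = 1739761 ≡ 1010 (mod 1787)
17^9 = 17^8 · 17^1 ≡ 1010 · 17 ≡ 1087 (mod 1787).

1087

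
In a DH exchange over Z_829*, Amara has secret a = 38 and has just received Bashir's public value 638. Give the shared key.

5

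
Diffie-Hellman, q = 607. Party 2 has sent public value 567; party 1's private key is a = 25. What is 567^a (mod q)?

Shared key K = 567^25 mod 607.
567^1 ≡ 567 (mod 607)
567^2 = (567^1)^2 ≡ 567^2 = 321489 ≡ 386 (mod 607)
567^4 = (567^2)^2 ≡ 386^2 = 148996 ≡ 281 (mod 607)
567^8 = (567^4)^2 ≡ 281^2 = 78961 ≡ 51 (mod 607)
567^16 = (567^8)^2 ≡ 51^2 = 2601 ≡ 173 (mod 607)
567^25 = 567^16 · 567^8 · 567^1 ≡ 173 · 51 · 567 ≡ 354 (mod 607).

354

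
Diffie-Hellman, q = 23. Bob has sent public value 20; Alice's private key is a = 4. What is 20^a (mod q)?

Shared key K = 20^4 mod 23.
20^1 ≡ 20 (mod 23)
20^2 = (20^1)^2 ≡ 20^2 = 400 ≡ 9 (mod 23)
20^4 = (20^2)^2 ≡ 9^2 = 81 ≡ 12 (mod 23)

12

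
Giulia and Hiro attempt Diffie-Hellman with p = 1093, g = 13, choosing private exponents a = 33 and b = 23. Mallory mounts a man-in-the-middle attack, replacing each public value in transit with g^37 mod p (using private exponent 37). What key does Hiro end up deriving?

Hiro receives Mallory's public value M = 13^37 mod 1093 instead of the honest one.
13^1 ≡ 13 (mod 1093)
13^2 = (13^1)^2 ≡ 13^2 = 169 ≡ 169 (mod 1093)
13^4 = (13^2)^2 ≡ 169^2 = 28561 ≡ 143 (mod 1093)
13^8 = (13^4)^2 ≡ 143^2 = 20449 ≡ 775 (mod 1093)
13^16 = (13^8)^2 ≡ 775^2 = 600625 ≡ 568 (mod 1093)
13^32 = (13^16)^2 ≡ 568^2 = 322624 ≡ 189 (mod 1093)
13^37 = 13^32 · 13^4 · 13^1 ≡ 189 · 143 · 13 ≡ 498 (mod 1093).
So M = 498. Hiro computes K = M^23 mod 1093.
498^1 ≡ 498 (mod 1093)
498^2 = (498^1)^2 ≡ 498^2 = 248004 ≡ 986 (mod 1093)
498^4 = (498^2)^2 ≡ 986^2 = 972196 ≡ 519 (mod 1093)
498^8 = (498^4)^2 ≡ 519^2 = 269361 ≡ 483 (mod 1093)
498^16 = (498^8)^2 ≡ 483^2 = 233289 ≡ 480 (mod 1093)
498^23 = 498^16 · 498^4 · 498^2 · 498^1 ≡ 480 · 519 · 986 · 498 ≡ 189 (mod 1093).

189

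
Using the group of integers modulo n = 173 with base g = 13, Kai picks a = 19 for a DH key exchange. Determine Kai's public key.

Public value = 13^19 (mod 173).
13^1 ≡ 13 (mod 173)
13^2 = (13^1)^2 ≡ 13^2 = 169 ≡ 169 (mod 173)
13^4 = (13^2)^2 ≡ 169^2 = 28561 ≡ 16 (mod 173)
13^8 = (13^4)^2 ≡ 16^2 = 256 ≡ 83 (mod 173)
13^16 = (13^8)^2 ≡ 83^2 = 6889 ≡ 142 (mod 173)
13^19 = 13^16 · 13^2 · 13^1 ≡ 142 · 169 · 13 ≡ 55 (mod 173).

55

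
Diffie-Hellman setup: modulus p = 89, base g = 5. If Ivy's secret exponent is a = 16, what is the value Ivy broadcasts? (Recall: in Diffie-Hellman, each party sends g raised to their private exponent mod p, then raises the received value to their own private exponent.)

16

Public value = 5^16 (mod 89).
5^1 ≡ 5 (mod 89)
5^2 = (5^1)^2 ≡ 5^2 = 25 ≡ 25 (mod 89)
5^4 = (5^2)^2 ≡ 25^2 = 625 ≡ 2 (mod 89)
5^8 = (5^4)^2 ≡ 2^2 = 4 ≡ 4 (mod 89)
5^16 = (5^8)^2 ≡ 4^2 = 16 ≡ 16 (mod 89)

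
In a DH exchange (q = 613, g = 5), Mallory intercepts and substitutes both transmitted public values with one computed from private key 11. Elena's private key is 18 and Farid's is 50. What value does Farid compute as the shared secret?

Farid receives Mallory's public value M = 5^11 mod 613 instead of the honest one.
5^1 ≡ 5 (mod 613)
5^2 = (5^1)^2 ≡ 5^2 = 25 ≡ 25 (mod 613)
5^4 = (5^2)^2 ≡ 25^2 = 625 ≡ 12 (mod 613)
5^8 = (5^4)^2 ≡ 12^2 = 144 ≡ 144 (mod 613)
5^11 = 5^8 · 5^2 · 5^1 ≡ 144 · 25 · 5 ≡ 223 (mod 613).
So M = 223. Farid computes K = M^50 mod 613.
223^1 ≡ 223 (mod 613)
223^2 = (223^1)^2 ≡ 223^2 = 49729 ≡ 76 (mod 613)
223^4 = (223^2)^2 ≡ 76^2 = 5776 ≡ 259 (mod 613)
223^8 = (223^4)^2 ≡ 259^2 = 67081 ≡ 264 (mod 613)
223^16 = (223^8)^2 ≡ 264^2 = 69696 ≡ 427 (mod 613)
223^32 = (223^16)^2 ≡ 427^2 = 182329 ≡ 268 (mod 613)
223^50 = 223^32 · 223^16 · 223^2 ≡ 268 · 427 · 76 ≡ 505 (mod 613).

505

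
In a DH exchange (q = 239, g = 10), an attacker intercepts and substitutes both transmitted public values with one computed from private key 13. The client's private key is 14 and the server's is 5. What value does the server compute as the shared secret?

The server receives an attacker's public value M = 10^13 mod 239 instead of the honest one.
10^1 ≡ 10 (mod 239)
10^2 = (10^1)^2 ≡ 10^2 = 100 ≡ 100 (mod 239)
10^4 = (10^2)^2 ≡ 100^2 = 10000 ≡ 201 (mod 239)
10^8 = (10^4)^2 ≡ 201^2 = 40401 ≡ 10 (mod 239)
10^13 = 10^8 · 10^4 · 10^1 ≡ 10 · 201 · 10 ≡ 24 (mod 239).
So M = 24. The server computes K = M^5 mod 239.
24^1 ≡ 24 (mod 239)
24^2 = (24^1)^2 ≡ 24^2 = 576 ≡ 98 (mod 239)
24^4 = (24^2)^2 ≡ 98^2 = 9604 ≡ 44 (mod 239)
24^5 = 24^4 · 24^1 ≡ 44 · 24 ≡ 100 (mod 239).

100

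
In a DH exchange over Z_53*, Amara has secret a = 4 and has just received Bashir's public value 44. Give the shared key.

42

Shared key K = 44^4 mod 53.
44^1 ≡ 44 (mod 53)
44^2 = (44^1)^2 ≡ 44^2 = 1936 ≡ 28 (mod 53)
44^4 = (44^2)^2 ≡ 28^2 = 784 ≡ 42 (mod 53)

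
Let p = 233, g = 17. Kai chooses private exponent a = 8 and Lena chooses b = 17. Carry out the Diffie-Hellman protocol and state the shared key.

Lena sends B = g^b mod p = 17^17 mod 233.
17^1 ≡ 17 (mod 233)
17^2 = (17^1)^2 ≡ 17^2 = 289 ≡ 56 (mod 233)
17^4 = (17^2)^2 ≡ 56^2 = 3136 ≡ 107 (mod 233)
17^8 = (17^4)^2 ≡ 107^2 = 11449 ≡ 32 (mod 233)
17^16 = (17^8)^2 ≡ 32^2 = 1024 ≡ 92 (mod 233)
17^17 = 17^16 · 17^1 ≡ 92 · 17 ≡ 166 (mod 233).
So B = 166. Kai then computes K = B^a mod p = 166^8 mod 233.
166^1 ≡ 166 (mod 233)
166^2 = (166^1)^2 ≡ 166^2 = 27556 ≡ 62 (mod 233)
166^4 = (166^2)^2 ≡ 62^2 = 3844 ≡ 116 (mod 233)
166^8 = (166^4)^2 ≡ 116^2 = 13456 ≡ 175 (mod 233)

175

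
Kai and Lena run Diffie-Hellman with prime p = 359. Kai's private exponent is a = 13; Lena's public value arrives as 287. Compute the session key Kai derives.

199

Shared key K = 287^13 mod 359.
287^1 ≡ 287 (mod 359)
287^2 = (287^1)^2 ≡ 287^2 = 82369 ≡ 158 (mod 359)
287^4 = (287^2)^2 ≡ 158^2 = 24964 ≡ 193 (mod 359)
287^8 = (287^4)^2 ≡ 193^2 = 37249 ≡ 272 (mod 359)
287^13 = 287^8 · 287^4 · 287^1 ≡ 272 · 193 · 287 ≡ 199 (mod 359).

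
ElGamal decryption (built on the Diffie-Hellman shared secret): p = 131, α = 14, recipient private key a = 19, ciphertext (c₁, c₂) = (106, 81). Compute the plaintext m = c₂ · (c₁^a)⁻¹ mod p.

19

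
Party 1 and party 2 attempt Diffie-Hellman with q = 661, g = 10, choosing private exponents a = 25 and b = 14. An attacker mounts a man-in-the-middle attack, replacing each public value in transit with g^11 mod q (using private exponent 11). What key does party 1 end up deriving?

Party 1 receives an attacker's public value M = 10^11 mod 661 instead of the honest one.
10^1 ≡ 10 (mod 661)
10^2 = (10^1)^2 ≡ 10^2 = 100 ≡ 100 (mod 661)
10^4 = (10^2)^2 ≡ 100^2 = 10000 ≡ 85 (mod 661)
10^8 = (10^4)^2 ≡ 85^2 = 7225 ≡ 615 (mod 661)
10^11 = 10^8 · 10^2 · 10^1 ≡ 615 · 100 · 10 ≡ 270 (mod 661).
So M = 270. Party 1 computes K = M^25 mod 661.
270^1 ≡ 270 (mod 661)
270^2 = (270^1)^2 ≡ 270^2 = 72900 ≡ 190 (mod 661)
270^4 = (270^2)^2 ≡ 190^2 = 36100 ≡ 406 (mod 661)
270^8 = (270^4)^2 ≡ 406^2 = 164836 ≡ 247 (mod 661)
270^16 = (270^8)^2 ≡ 247^2 = 61009 ≡ 197 (mod 661)
270^25 = 270^16 · 270^8 · 270^1 ≡ 197 · 247 · 270 ≡ 555 (mod 661).

555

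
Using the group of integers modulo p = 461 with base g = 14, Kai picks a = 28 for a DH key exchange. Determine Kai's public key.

Public value = 14^28 mod 461.
14^1 ≡ 14 (mod 461)
14^2 = (14^1)^2 ≡ 14^2 = 196 ≡ 196 (mod 461)
14^4 = (14^2)^2 ≡ 196^2 = 38416 ≡ 153 (mod 461)
14^8 = (14^4)^2 ≡ 153^2 = 23409 ≡ 359 (mod 461)
14^16 = (14^8)^2 ≡ 359^2 = 128881 ≡ 262 (mod 461)
14^28 = 14^16 · 14^8 · 14^4 ≡ 262 · 359 · 153 ≡ 298 (mod 461).

298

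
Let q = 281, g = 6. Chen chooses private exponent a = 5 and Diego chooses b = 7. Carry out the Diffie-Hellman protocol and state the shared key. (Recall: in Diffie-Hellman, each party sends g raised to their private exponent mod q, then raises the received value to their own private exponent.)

Diego sends B = g^b mod q = 6^7 mod 281.
6^1 ≡ 6 (mod 281)
6^2 = (6^1)^2 ≡ 6^2 = 36 ≡ 36 (mod 281)
6^4 = (6^2)^2 ≡ 36^2 = 1296 ≡ 172 (mod 281)
6^7 = 6^4 · 6^2 · 6^1 ≡ 172 · 36 · 6 ≡ 60 (mod 281).
So B = 60. Chen then computes K = B^a mod q = 60^5 mod 281.
60^1 ≡ 60 (mod 281)
60^2 = (60^1)^2 ≡ 60^2 = 3600 ≡ 228 (mod 281)
60^4 = (60^2)^2 ≡ 228^2 = 51984 ≡ 280 (mod 281)
60^5 = 60^4 · 60^1 ≡ 280 · 60 ≡ 221 (mod 281).

221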